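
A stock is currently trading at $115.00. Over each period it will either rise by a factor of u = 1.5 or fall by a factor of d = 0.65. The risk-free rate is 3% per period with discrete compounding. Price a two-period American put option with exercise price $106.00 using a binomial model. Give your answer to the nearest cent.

Risk-neutral probability p = (1 + 0.03 − 0.65)/(1.5 − 0.65) = 0.3800/0.8500 = 0.4471
Terminal stock prices: S_uu = 258.8, S_ud = 112.1, S_dd = 48.59
Terminal payoffs (K − S): max(-152.8, 0) = 0, max(-6.125, 0) = 0, max(57.41, 0) = 57.41
Node u (S = 172.5): continuation = 1/1.03·[0.4471·0.0000 + 0.5529·0.0000] = 0.0000; exercise value = 0.0000 ≤ continuation, so V_u = 0.0000
Node d (S = 74.75): continuation = 1/1.03·[0.4471·0.0000 + 0.5529·57.4125] = 30.8211; exercise value = 31.2500 > continuation, so V_d = 31.2500 (exercise)
Node 0 (S = 115): continuation = 1/1.03·[0.4471·0.0000 + 0.5529·31.2500] = 16.7761; exercise value = 0.0000 ≤ continuation, so V_0 = 16.7761

$16.78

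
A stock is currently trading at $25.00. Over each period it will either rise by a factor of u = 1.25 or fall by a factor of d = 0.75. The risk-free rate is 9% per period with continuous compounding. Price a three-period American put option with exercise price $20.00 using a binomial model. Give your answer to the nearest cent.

$0.73

Risk-neutral probability p = (e^0.09 − 0.75)/(1.25 − 0.75) = 0.3442/0.5000 = 0.6883
Terminal stock prices: S_uuu = 48.83, S_uud = 29.3, S_udd = 17.58, S_ddd = 10.55
Terminal payoffs (K − S): max(-28.83, 0) = 0, max(-9.297, 0) = 0, max(2.422, 0) = 2.422, max(9.453, 0) = 9.453
Node uu (S = 39.06): continuation = e^(−0.09)·[0.6883·0.0000 + 0.3117·0.0000] = 0.0000; exercise value = 0.0000 ≤ continuation, so V_uu = 0.0000
Node ud (S = 23.44): continuation = e^(−0.09)·[0.6883·0.0000 + 0.3117·2.4219] = 0.6898; exercise value = 0.0000 ≤ continuation, so V_ud = 0.6898
Node dd (S = 14.06): continuation = e^(−0.09)·[0.6883·2.4219 + 0.3117·9.4531] = 4.2161; exercise value = 5.9375 > continuation, so V_dd = 5.9375 (exercise)
Node u (S = 31.25): continuation = e^(−0.09)·[0.6883·0.0000 + 0.3117·0.6898] = 0.1965; exercise value = 0.0000 ≤ continuation, so V_u = 0.1965
Node d (S = 18.75): continuation = e^(−0.09)·[0.6883·0.6898 + 0.3117·5.9375] = 2.1251; exercise value = 1.2500 ≤ continuation, so V_d = 2.1251
Node 0 (S = 25): continuation = e^(−0.09)·[0.6883·0.1965 + 0.3117·2.1251] = 0.7289; exercise value = 0.0000 ≤ continuation, so V_0 = 0.7289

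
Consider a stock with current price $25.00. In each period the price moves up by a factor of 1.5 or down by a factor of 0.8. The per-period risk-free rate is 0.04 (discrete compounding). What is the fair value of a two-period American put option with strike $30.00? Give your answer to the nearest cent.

$6.32

Risk-neutral probability p = (1 + 0.04 − 0.8)/(1.5 − 0.8) = 0.2400/0.7000 = 0.3429
Terminal stock prices: S_uu = 56.25, S_ud = 30, S_dd = 16
Terminal payoffs (K − S): max(-26.25, 0) = 0, max(0, 0) = 0, max(14, 0) = 14
Node u (S = 37.5): continuation = 1/1.04·[0.3429·0.0000 + 0.6571·0.0000] = 0.0000; exercise value = 0.0000 ≤ continuation, so V_u = 0.0000
Node d (S = 20): continuation = 1/1.04·[0.3429·0.0000 + 0.6571·14.0000] = 8.8462; exercise value = 10.0000 > continuation, so V_d = 10.0000 (exercise)
Node 0 (S = 25): continuation = 1/1.04·[0.3429·0.0000 + 0.6571·10.0000] = 6.3187; exercise value = 5.0000 ≤ continuation, so V_0 = 6.3187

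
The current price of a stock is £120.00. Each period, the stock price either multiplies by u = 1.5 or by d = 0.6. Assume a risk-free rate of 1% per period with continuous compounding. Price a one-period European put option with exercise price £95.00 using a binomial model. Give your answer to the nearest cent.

£12.40

Risk-neutral probability p = (e^0.01 − 0.6)/(1.5 − 0.6) = 0.4101/0.9000 = 0.4556
Terminal stock prices: S_u = 180, S_d = 72
Terminal payoffs (K − S): max(-85, 0) = 0, max(23, 0) = 23
Node 0 (S = 120): V_0 = e^(−0.01)·[0.4556·0.0000 + 0.5444·23.0000] = 12.3964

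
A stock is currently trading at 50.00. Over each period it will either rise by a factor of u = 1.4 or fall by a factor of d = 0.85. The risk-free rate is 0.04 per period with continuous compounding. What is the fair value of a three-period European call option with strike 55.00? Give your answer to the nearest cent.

8.96

Risk-neutral probability p = (e^0.04 − 0.85)/(1.4 − 0.85) = 0.1908/0.5500 = 0.3469
Terminal stock prices: S_uuu = 137.2, S_uud = 83.3, S_udd = 50.57, S_ddd = 30.71
Terminal payoffs (S − K): max(82.2, 0) = 82.2, max(28.3, 0) = 28.3, max(-4.425, 0) = 0, max(-24.29, 0) = 0
Node uu (S = 98): V_uu = e^(−0.04)·[0.3469·82.2000 + 0.6531·28.3000] = 45.1566
Node ud (S = 59.5): V_ud = e^(−0.04)·[0.3469·28.3000 + 0.6531·0.0000] = 9.4331
Node dd (S = 36.12): V_dd = e^(−0.04)·[0.3469·0.0000 + 0.6531·0.0000] = 0.0000
Node u (S = 70): V_u = e^(−0.04)·[0.3469·45.1566 + 0.6531·9.4331] = 20.9708
Node d (S = 42.5): V_d = e^(−0.04)·[0.3469·9.4331 + 0.6531·0.0000] = 3.1443
Node 0 (S = 50): V_0 = e^(−0.04)·[0.3469·20.9708 + 0.6531·3.1443] = 8.9630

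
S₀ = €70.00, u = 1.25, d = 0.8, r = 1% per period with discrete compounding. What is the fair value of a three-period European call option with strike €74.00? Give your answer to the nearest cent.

€10.75

Risk-neutral probability p = (1 + 0.01 − 0.8)/(1.25 − 0.8) = 0.2100/0.4500 = 0.4667
Terminal stock prices: S_uuu = 136.7, S_uud = 87.5, S_udd = 56, S_ddd = 35.84
Terminal payoffs (S − K): max(62.72, 0) = 62.72, max(13.5, 0) = 13.5, max(-18, 0) = 0, max(-38.16, 0) = 0
Node uu (S = 109.4): V_uu = 1/1.01·[0.4667·62.7188 + 0.5333·13.5000] = 36.1077
Node ud (S = 70): V_ud = 1/1.01·[0.4667·13.5000 + 0.5333·0.0000] = 6.2376
Node dd (S = 44.8): V_dd = 1/1.01·[0.4667·0.0000 + 0.5333·0.0000] = 0.0000
Node u (S = 87.5): V_u = 1/1.01·[0.4667·36.1077 + 0.5333·6.2376] = 19.9772
Node d (S = 56): V_d = 1/1.01·[0.4667·6.2376 + 0.5333·0.0000] = 2.8821
Node 0 (S = 70): V_0 = 1/1.01·[0.4667·19.9772 + 0.5333·2.8821] = 10.7523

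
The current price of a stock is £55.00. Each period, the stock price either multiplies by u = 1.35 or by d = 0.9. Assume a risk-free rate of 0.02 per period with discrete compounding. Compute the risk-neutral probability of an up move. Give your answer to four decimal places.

Risk-neutral probability p = (1 + 0.02 − 0.9)/(1.35 − 0.9) = 0.1200/0.4500 = 0.2667

p = 0.2667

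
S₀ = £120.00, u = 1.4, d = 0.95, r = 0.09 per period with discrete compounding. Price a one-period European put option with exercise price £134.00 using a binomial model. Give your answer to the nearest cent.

Risk-neutral probability p = (1 + 0.09 − 0.95)/(1.4 − 0.95) = 0.1400/0.4500 = 0.3111
Terminal stock prices: S_u = 168, S_d = 114
Terminal payoffs (K − S): max(-34, 0) = 0, max(20, 0) = 20
Node 0 (S = 120): V_0 = 1/1.09·[0.3111·0.0000 + 0.6889·20.0000] = 12.6402

£12.64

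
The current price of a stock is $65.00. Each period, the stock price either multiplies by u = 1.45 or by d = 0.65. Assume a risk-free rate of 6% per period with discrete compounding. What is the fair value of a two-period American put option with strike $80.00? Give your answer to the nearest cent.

$21.53

Risk-neutral probability p = (1 + 0.06 − 0.65)/(1.45 − 0.65) = 0.4100/0.8000 = 0.5125
Terminal stock prices: S_uu = 136.7, S_ud = 61.26, S_dd = 27.46
Terminal payoffs (K − S): max(-56.66, 0) = 0, max(18.74, 0) = 18.74, max(52.54, 0) = 52.54
Node u (S = 94.25): continuation = 1/1.06·[0.5125·0.0000 + 0.4875·18.7375] = 8.6175; exercise value = 0.0000 ≤ continuation, so V_u = 8.6175
Node d (S = 42.25): continuation = 1/1.06·[0.5125·18.7375 + 0.4875·52.5375] = 33.2217; exercise value = 37.7500 > continuation, so V_d = 37.7500 (exercise)
Node 0 (S = 65): continuation = 1/1.06·[0.5125·8.6175 + 0.4875·37.7500] = 21.5279; exercise value = 15.0000 ≤ continuation, so V_0 = 21.5279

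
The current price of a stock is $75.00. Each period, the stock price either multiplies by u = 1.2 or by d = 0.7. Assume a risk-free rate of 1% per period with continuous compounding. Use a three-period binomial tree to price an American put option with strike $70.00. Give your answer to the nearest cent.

$9.20

Risk-neutral probability p = (e^0.01 − 0.7)/(1.2 − 0.7) = 0.3101/0.5000 = 0.6201
Terminal stock prices: S_uuu = 129.6, S_uud = 75.6, S_udd = 44.1, S_ddd = 25.72
Terminal payoffs (K − S): max(-59.6, 0) = 0, max(-5.6, 0) = 0, max(25.9, 0) = 25.9, max(44.28, 0) = 44.28
Node uu (S = 108): continuation = e^(−0.01)·[0.6201·0.0000 + 0.3799·0.0000] = 0.0000; exercise value = 0.0000 ≤ continuation, so V_uu = 0.0000
Node ud (S = 63): continuation = e^(−0.01)·[0.6201·0.0000 + 0.3799·25.9000] = 9.7415; exercise value = 7.0000 ≤ continuation, so V_ud = 9.7415
Node dd (S = 36.75): continuation = e^(−0.01)·[0.6201·25.9000 + 0.3799·44.2750] = 32.5535; exercise value = 33.2500 > continuation, so V_dd = 33.2500 (exercise)
Node u (S = 90): continuation = e^(−0.01)·[0.6201·0.0000 + 0.3799·9.7415] = 3.6640; exercise value = 0.0000 ≤ continuation, so V_u = 3.6640
Node d (S = 52.5): continuation = e^(−0.01)·[0.6201·9.7415 + 0.3799·33.2500] = 18.4866; exercise value = 17.5000 ≤ continuation, so V_d = 18.4866
Node 0 (S = 75): continuation = e^(−0.01)·[0.6201·3.6640 + 0.3799·18.4866] = 9.2026; exercise value = 0.0000 ≤ continuation, so V_0 = 9.2026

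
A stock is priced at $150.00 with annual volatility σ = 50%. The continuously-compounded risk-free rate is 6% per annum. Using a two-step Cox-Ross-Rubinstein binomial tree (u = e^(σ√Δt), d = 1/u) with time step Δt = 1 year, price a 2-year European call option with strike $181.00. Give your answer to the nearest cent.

CRR parameters: u = e^(σ√Δt) = e^(0.5·√1) = 1.6487, d = 1/u = 0.6065
Per-period rate: rΔt = 0.06·1 = 0.06, so R = e^0.06 = 1.0618
Risk-neutral probability p = (e^0.06 − 0.6065)/(1.6487 − 0.6065) = 0.4553/1.0422 = 0.4369
Terminal stock prices: S_uu = 407.7, S_ud = 150, S_dd = 55.18
Terminal payoffs (S − K): max(226.7, 0) = 226.7, max(-31, 0) = 0, max(-125.8, 0) = 0
Node u (S = 247.3): V_u = e^(−0.06)·[0.4369·226.7423 + 0.5631·0.0000] = 93.2891
Node d (S = 90.98): V_d = e^(−0.06)·[0.4369·0.0000 + 0.5631·0.0000] = 0.0000
Node 0 (S = 150): V_0 = e^(−0.06)·[0.4369·93.2891 + 0.5631·0.0000] = 38.3822

$38.38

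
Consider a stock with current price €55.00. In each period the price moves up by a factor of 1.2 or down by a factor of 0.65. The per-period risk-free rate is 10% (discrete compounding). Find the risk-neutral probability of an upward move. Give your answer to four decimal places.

p = 0.8182

Risk-neutral probability p = (1 + 0.1 − 0.65)/(1.2 − 0.65) = 0.4500/0.5500 = 0.8182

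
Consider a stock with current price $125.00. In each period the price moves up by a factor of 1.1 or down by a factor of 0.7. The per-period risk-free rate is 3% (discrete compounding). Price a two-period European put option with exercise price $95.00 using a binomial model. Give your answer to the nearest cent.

Risk-neutral probability p = (1 + 0.03 − 0.7)/(1.1 − 0.7) = 0.3300/0.4000 = 0.8250
Terminal stock prices: S_uu = 151.3, S_ud = 96.25, S_dd = 61.25
Terminal payoffs (K − S): max(-56.25, 0) = 0, max(-1.25, 0) = 0, max(33.75, 0) = 33.75
Node u (S = 137.5): V_u = 1/1.03·[0.8250·0.0000 + 0.1750·0.0000] = 0.0000
Node d (S = 87.5): V_d = 1/1.03·[0.8250·0.0000 + 0.1750·33.7500] = 5.7342
Node 0 (S = 125): V_0 = 1/1.03·[0.8250·0.0000 + 0.1750·5.7342] = 0.9743

$0.97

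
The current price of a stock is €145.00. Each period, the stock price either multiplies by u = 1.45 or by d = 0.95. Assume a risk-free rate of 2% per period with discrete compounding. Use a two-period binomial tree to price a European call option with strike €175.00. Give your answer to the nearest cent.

Risk-neutral probability p = (1 + 0.02 − 0.95)/(1.45 − 0.95) = 0.0700/0.5000 = 0.1400
Terminal stock prices: S_uu = 304.9, S_ud = 199.7, S_dd = 130.9
Terminal payoffs (S − K): max(129.9, 0) = 129.9, max(24.74, 0) = 24.74, max(-44.14, 0) = 0
Node u (S = 210.2): V_u = 1/1.02·[0.1400·129.8625 + 0.8600·24.7375] = 38.6814
Node d (S = 137.8): V_d = 1/1.02·[0.1400·24.7375 + 0.8600·0.0000] = 3.3953
Node 0 (S = 145): V_0 = 1/1.02·[0.1400·38.6814 + 0.8600·3.3953] = 8.1719

€8.17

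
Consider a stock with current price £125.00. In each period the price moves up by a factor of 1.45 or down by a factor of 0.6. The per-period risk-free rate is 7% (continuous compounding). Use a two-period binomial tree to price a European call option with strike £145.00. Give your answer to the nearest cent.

£31.65

Risk-neutral probability p = (e^0.07 − 0.6)/(1.45 − 0.6) = 0.4725/0.8500 = 0.5559
Terminal stock prices: S_uu = 262.8, S_ud = 108.8, S_dd = 45
Terminal payoffs (S − K): max(117.8, 0) = 117.8, max(-36.25, 0) = 0, max(-100, 0) = 0
Node u (S = 181.2): V_u = e^(−0.07)·[0.5559·117.8125 + 0.4441·0.0000] = 61.0634
Node d (S = 75): V_d = e^(−0.07)·[0.5559·0.0000 + 0.4441·0.0000] = 0.0000
Node 0 (S = 125): V_0 = e^(−0.07)·[0.5559·61.0634 + 0.4441·0.0000] = 31.6498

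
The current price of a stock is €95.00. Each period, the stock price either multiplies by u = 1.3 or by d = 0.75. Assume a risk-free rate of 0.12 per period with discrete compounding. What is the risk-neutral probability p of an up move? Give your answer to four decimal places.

Risk-neutral probability p = (1 + 0.12 − 0.75)/(1.3 − 0.75) = 0.3700/0.5500 = 0.6727

p = 0.6727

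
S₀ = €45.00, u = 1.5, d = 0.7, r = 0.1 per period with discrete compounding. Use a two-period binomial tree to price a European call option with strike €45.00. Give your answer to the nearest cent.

€12.55

Risk-neutral probability p = (1 + 0.1 − 0.7)/(1.5 − 0.7) = 0.4000/0.8000 = 0.5000
Terminal stock prices: S_uu = 101.2, S_ud = 47.25, S_dd = 22.05
Terminal payoffs (S − K): max(56.25, 0) = 56.25, max(2.25, 0) = 2.25, max(-22.95, 0) = 0
Node u (S = 67.5): V_u = 1/1.1·[0.5000·56.2500 + 0.5000·2.2500] = 26.5909
Node d (S = 31.5): V_d = 1/1.1·[0.5000·2.2500 + 0.5000·0.0000] = 1.0227
Node 0 (S = 45): V_0 = 1/1.1·[0.5000·26.5909 + 0.5000·1.0227] = 12.5517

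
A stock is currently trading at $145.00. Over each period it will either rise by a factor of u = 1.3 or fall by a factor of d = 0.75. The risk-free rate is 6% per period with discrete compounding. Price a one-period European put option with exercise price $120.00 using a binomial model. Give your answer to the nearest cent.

Risk-neutral probability p = (1 + 0.06 − 0.75)/(1.3 − 0.75) = 0.3100/0.5500 = 0.5636
Terminal stock prices: S_u = 188.5, S_d = 108.8
Terminal payoffs (K − S): max(-68.5, 0) = 0, max(11.25, 0) = 11.25
Node 0 (S = 145): V_0 = 1/1.06·[0.5636·0.0000 + 0.4364·11.2500] = 4.6312

$4.63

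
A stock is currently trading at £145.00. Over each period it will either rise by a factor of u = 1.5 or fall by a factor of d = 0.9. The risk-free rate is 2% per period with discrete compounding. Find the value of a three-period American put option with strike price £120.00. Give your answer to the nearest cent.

Risk-neutral probability p = (1 + 0.02 − 0.9)/(1.5 − 0.9) = 0.1200/0.6000 = 0.2000
Terminal stock prices: S_uuu = 489.4, S_uud = 293.6, S_udd = 176.2, S_ddd = 105.7
Terminal payoffs (K − S): max(-369.4, 0) = 0, max(-173.6, 0) = 0, max(-56.18, 0) = 0, max(14.29, 0) = 14.29
Node uu (S = 326.2): continuation = 1/1.02·[0.2000·0.0000 + 0.8000·0.0000] = 0.0000; exercise value = 0.0000 ≤ continuation, so V_uu = 0.0000
Node ud (S = 195.8): continuation = 1/1.02·[0.2000·0.0000 + 0.8000·0.0000] = 0.0000; exercise value = 0.0000 ≤ continuation, so V_ud = 0.0000
Node dd (S = 117.5): continuation = 1/1.02·[0.2000·0.0000 + 0.8000·14.2950] = 11.2118; exercise value = 2.5500 ≤ continuation, so V_dd = 11.2118
Node u (S = 217.5): continuation = 1/1.02·[0.2000·0.0000 + 0.8000·0.0000] = 0.0000; exercise value = 0.0000 ≤ continuation, so V_u = 0.0000
Node d (S = 130.5): continuation = 1/1.02·[0.2000·0.0000 + 0.8000·11.2118] = 8.7935; exercise value = 0.0000 ≤ continuation, so V_d = 8.7935
Node 0 (S = 145): continuation = 1/1.02·[0.2000·0.0000 + 0.8000·8.7935] = 6.8969; exercise value = 0.0000 ≤ continuation, so V_0 = 6.8969

£6.90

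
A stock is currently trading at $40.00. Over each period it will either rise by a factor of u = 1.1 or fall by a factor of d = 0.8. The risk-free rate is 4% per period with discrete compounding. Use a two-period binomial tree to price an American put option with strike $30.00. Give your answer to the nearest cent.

Risk-neutral probability p = (1 + 0.04 − 0.8)/(1.1 − 0.8) = 0.2400/0.3000 = 0.8000
Terminal stock prices: S_uu = 48.4, S_ud = 35.2, S_dd = 25.6
Terminal payoffs (K − S): max(-18.4, 0) = 0, max(-5.2, 0) = 0, max(4.4, 0) = 4.4
Node u (S = 44): continuation = 1/1.04·[0.8000·0.0000 + 0.2000·0.0000] = 0.0000; exercise value = 0.0000 ≤ continuation, so V_u = 0.0000
Node d (S = 32): continuation = 1/1.04·[0.8000·0.0000 + 0.2000·4.4000] = 0.8462; exercise value = 0.0000 ≤ continuation, so V_d = 0.8462
Node 0 (S = 40): continuation = 1/1.04·[0.8000·0.0000 + 0.2000·0.8462] = 0.1627; exercise value = 0.0000 ≤ continuation, so V_0 = 0.1627

$0.16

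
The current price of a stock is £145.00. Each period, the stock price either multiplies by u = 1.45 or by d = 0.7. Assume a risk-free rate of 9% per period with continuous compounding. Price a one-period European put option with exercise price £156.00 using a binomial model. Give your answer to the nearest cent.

Risk-neutral probability p = (e^0.09 − 0.7)/(1.45 − 0.7) = 0.3942/0.7500 = 0.5256
Terminal stock prices: S_u = 210.2, S_d = 101.5
Terminal payoffs (K − S): max(-54.25, 0) = 0, max(54.5, 0) = 54.5
Node 0 (S = 145): V_0 = e^(−0.09)·[0.5256·0.0000 + 0.4744·54.5000] = 23.6312

£23.63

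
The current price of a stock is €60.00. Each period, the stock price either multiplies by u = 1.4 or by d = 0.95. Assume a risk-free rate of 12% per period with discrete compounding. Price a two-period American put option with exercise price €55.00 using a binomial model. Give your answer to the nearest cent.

€0.26

Risk-neutral probability p = (1 + 0.12 − 0.95)/(1.4 − 0.95) = 0.1700/0.4500 = 0.3778
Terminal stock prices: S_uu = 117.6, S_ud = 79.8, S_dd = 54.15
Terminal payoffs (K − S): max(-62.6, 0) = 0, max(-24.8, 0) = 0, max(0.85, 0) = 0.85
Node u (S = 84): continuation = 1/1.12·[0.3778·0.0000 + 0.6222·0.0000] = 0.0000; exercise value = 0.0000 ≤ continuation, so V_u = 0.0000
Node d (S = 57): continuation = 1/1.12·[0.3778·0.0000 + 0.6222·0.8500] = 0.4722; exercise value = 0.0000 ≤ continuation, so V_d = 0.4722
Node 0 (S = 60): continuation = 1/1.12·[0.3778·0.0000 + 0.6222·0.4722] = 0.2623; exercise value = 0.0000 ≤ continuation, so V_0 = 0.2623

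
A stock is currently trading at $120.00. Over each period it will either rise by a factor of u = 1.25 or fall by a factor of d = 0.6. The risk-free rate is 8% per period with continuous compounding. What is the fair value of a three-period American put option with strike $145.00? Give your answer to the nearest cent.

Risk-neutral probability p = (e^0.08 − 0.6)/(1.25 − 0.6) = 0.4833/0.6500 = 0.7435
Terminal stock prices: S_uuu = 234.4, S_uud = 112.5, S_udd = 54, S_ddd = 25.92
Terminal payoffs (K − S): max(-89.38, 0) = 0, max(32.5, 0) = 32.5, max(91, 0) = 91, max(119.1, 0) = 119.1
Node uu (S = 187.5): continuation = e^(−0.08)·[0.7435·0.0000 + 0.2565·32.5000] = 7.6948; exercise value = 0.0000 ≤ continuation, so V_uu = 7.6948
Node ud (S = 90): continuation = e^(−0.08)·[0.7435·32.5000 + 0.2565·91.0000] = 43.8519; exercise value = 55.0000 > continuation, so V_ud = 55.0000 (exercise)
Node dd (S = 43.2): continuation = e^(−0.08)·[0.7435·91.0000 + 0.2565·119.0800] = 90.6519; exercise value = 101.8000 > continuation, so V_dd = 101.8000 (exercise)
Node u (S = 150): continuation = e^(−0.08)·[0.7435·7.6948 + 0.2565·55.0000] = 18.3033; exercise value = 0.0000 ≤ continuation, so V_u = 18.3033
Node d (S = 72): continuation = e^(−0.08)·[0.7435·55.0000 + 0.2565·101.8000] = 61.8519; exercise value = 73.0000 > continuation, so V_d = 73.0000 (exercise)
Node 0 (S = 120): continuation = e^(−0.08)·[0.7435·18.3033 + 0.2565·73.0000] = 29.8462; exercise value = 25.0000 ≤ continuation, so V_0 = 29.8462

$29.85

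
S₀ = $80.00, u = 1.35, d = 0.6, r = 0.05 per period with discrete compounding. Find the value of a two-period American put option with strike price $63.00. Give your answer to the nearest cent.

$5.71

Risk-neutral probability p = (1 + 0.05 − 0.6)/(1.35 − 0.6) = 0.4500/0.7500 = 0.6000
Terminal stock prices: S_uu = 145.8, S_ud = 64.8, S_dd = 28.8
Terminal payoffs (K − S): max(-82.8, 0) = 0, max(-1.8, 0) = 0, max(34.2, 0) = 34.2
Node u (S = 108): continuation = 1/1.05·[0.6000·0.0000 + 0.4000·0.0000] = 0.0000; exercise value = 0.0000 ≤ continuation, so V_u = 0.0000
Node d (S = 48): continuation = 1/1.05·[0.6000·0.0000 + 0.4000·34.2000] = 13.0286; exercise value = 15.0000 > continuation, so V_d = 15.0000 (exercise)
Node 0 (S = 80): continuation = 1/1.05·[0.6000·0.0000 + 0.4000·15.0000] = 5.7143; exercise value = 0.0000 ≤ continuation, so V_0 = 5.7143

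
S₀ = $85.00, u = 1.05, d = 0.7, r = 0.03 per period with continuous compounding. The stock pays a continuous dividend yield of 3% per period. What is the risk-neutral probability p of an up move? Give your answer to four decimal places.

Per-period risk-free factor R = e^0.03 = 1.0305; dividend-adjusted growth = e^(0.03−0.03) = 1.0000.
Risk-neutral probability p = (1.0000 − 0.7)/(1.05 − 0.7) = 0.3000/0.3500 = 0.8571

p = 0.8571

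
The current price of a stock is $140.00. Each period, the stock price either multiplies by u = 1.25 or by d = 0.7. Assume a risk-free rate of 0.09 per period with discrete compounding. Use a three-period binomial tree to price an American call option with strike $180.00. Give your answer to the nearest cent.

$25.72

Risk-neutral probability p = (1 + 0.09 − 0.7)/(1.25 − 0.7) = 0.3900/0.5500 = 0.7091
Terminal stock prices: S_uuu = 273.4, S_uud = 153.1, S_udd = 85.75, S_ddd = 48.02
Terminal payoffs (S − K): max(93.44, 0) = 93.44, max(-26.88, 0) = 0, max(-94.25, 0) = 0, max(-132, 0) = 0
Node uu (S = 218.8): continuation = 1/1.09·[0.7091·93.4375 + 0.2909·0.0000] = 60.7850; exercise value = 38.7500 ≤ continuation, so V_uu = 60.7850
Node ud (S = 122.5): continuation = 1/1.09·[0.7091·0.0000 + 0.2909·0.0000] = 0.0000; exercise value = 0.0000 ≤ continuation, so V_ud = 0.0000
Node dd (S = 68.6): continuation = 1/1.09·[0.7091·0.0000 + 0.2909·0.0000] = 0.0000; exercise value = 0.0000 ≤ continuation, so V_dd = 0.0000
Node u (S = 175): continuation = 1/1.09·[0.7091·60.7850 + 0.2909·0.0000] = 39.5432; exercise value = 0.0000 ≤ continuation, so V_u = 39.5432
Node d (S = 98): continuation = 1/1.09·[0.7091·0.0000 + 0.2909·0.0000] = 0.0000; exercise value = 0.0000 ≤ continuation, so V_d = 0.0000
Node 0 (S = 140): continuation = 1/1.09·[0.7091·39.5432 + 0.2909·0.0000] = 25.7245; exercise value = 0.0000 ≤ continuation, so V_0 = 25.7245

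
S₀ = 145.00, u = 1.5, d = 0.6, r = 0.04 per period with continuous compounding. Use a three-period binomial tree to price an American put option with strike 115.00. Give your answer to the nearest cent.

23.39

Risk-neutral probability p = (e^0.04 − 0.6)/(1.5 − 0.6) = 0.4408/0.9000 = 0.4898
Terminal stock prices: S_uuu = 489.4, S_uud = 195.8, S_udd = 78.3, S_ddd = 31.32
Terminal payoffs (K − S): max(-374.4, 0) = 0, max(-80.75, 0) = 0, max(36.7, 0) = 36.7, max(83.68, 0) = 83.68
Node uu (S = 326.2): continuation = e^(−0.04)·[0.4898·0.0000 + 0.5102·0.0000] = 0.0000; exercise value = 0.0000 ≤ continuation, so V_uu = 0.0000
Node ud (S = 130.5): continuation = e^(−0.04)·[0.4898·0.0000 + 0.5102·36.7000] = 17.9905; exercise value = 0.0000 ≤ continuation, so V_ud = 17.9905
Node dd (S = 52.2): continuation = e^(−0.04)·[0.4898·36.7000 + 0.5102·83.6800] = 58.2908; exercise value = 62.8000 > continuation, so V_dd = 62.8000 (exercise)
Node u (S = 217.5): continuation = e^(−0.04)·[0.4898·0.0000 + 0.5102·17.9905] = 8.8190; exercise value = 0.0000 ≤ continuation, so V_u = 8.8190
Node d (S = 87): continuation = e^(−0.04)·[0.4898·17.9905 + 0.5102·62.8000] = 39.2509; exercise value = 28.0000 ≤ continuation, so V_d = 39.2509
Node 0 (S = 145): continuation = e^(−0.04)·[0.4898·8.8190 + 0.5102·39.2509] = 23.3911; exercise value = 0.0000 ≤ continuation, so V_0 = 23.3911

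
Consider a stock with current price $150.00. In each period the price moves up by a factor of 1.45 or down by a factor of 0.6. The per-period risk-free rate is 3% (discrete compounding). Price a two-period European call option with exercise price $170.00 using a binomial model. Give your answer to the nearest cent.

Risk-neutral probability p = (1 + 0.03 − 0.6)/(1.45 − 0.6) = 0.4300/0.8500 = 0.5059
Terminal stock prices: S_uu = 315.4, S_ud = 130.5, S_dd = 54
Terminal payoffs (S − K): max(145.4, 0) = 145.4, max(-39.5, 0) = 0, max(-116, 0) = 0
Node u (S = 217.5): V_u = 1/1.03·[0.5059·145.3750 + 0.4941·0.0000] = 71.4006
Node d (S = 90): V_d = 1/1.03·[0.5059·0.0000 + 0.4941·0.0000] = 0.0000
Node 0 (S = 150): V_0 = 1/1.03·[0.5059·71.4006 + 0.4941·0.0000] = 35.0683

$35.07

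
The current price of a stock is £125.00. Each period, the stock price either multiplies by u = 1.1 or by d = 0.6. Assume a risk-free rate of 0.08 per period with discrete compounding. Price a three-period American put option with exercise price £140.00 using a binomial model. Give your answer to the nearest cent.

Risk-neutral probability p = (1 + 0.08 − 0.6)/(1.1 − 0.6) = 0.4800/0.5000 = 0.9600
Terminal stock prices: S_uuu = 166.4, S_uud = 90.75, S_udd = 49.5, S_ddd = 27
Terminal payoffs (K − S): max(-26.38, 0) = 0, max(49.25, 0) = 49.25, max(90.5, 0) = 90.5, max(113, 0) = 113
Node uu (S = 151.3): continuation = 1/1.08·[0.9600·0.0000 + 0.0400·49.2500] = 1.8241; exercise value = 0.0000 ≤ continuation, so V_uu = 1.8241
Node ud (S = 82.5): continuation = 1/1.08·[0.9600·49.2500 + 0.0400·90.5000] = 47.1296; exercise value = 57.5000 > continuation, so V_ud = 57.5000 (exercise)
Node dd (S = 45): continuation = 1/1.08·[0.9600·90.5000 + 0.0400·113.0000] = 84.6296; exercise value = 95.0000 > continuation, so V_dd = 95.0000 (exercise)
Node u (S = 137.5): continuation = 1/1.08·[0.9600·1.8241 + 0.0400·57.5000] = 3.7510; exercise value = 2.5000 ≤ continuation, so V_u = 3.7510
Node d (S = 75): continuation = 1/1.08·[0.9600·57.5000 + 0.0400·95.0000] = 54.6296; exercise value = 65.0000 > continuation, so V_d = 65.0000 (exercise)
Node 0 (S = 125): continuation = 1/1.08·[0.9600·3.7510 + 0.0400·65.0000] = 5.7417; exercise value = 15.0000 > continuation, so V_0 = 15.0000 (exercise)

£15.00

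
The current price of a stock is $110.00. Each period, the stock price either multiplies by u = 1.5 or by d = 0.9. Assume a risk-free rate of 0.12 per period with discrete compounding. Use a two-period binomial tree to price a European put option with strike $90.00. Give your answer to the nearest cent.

$0.29

Risk-neutral probability p = (1 + 0.12 − 0.9)/(1.5 − 0.9) = 0.2200/0.6000 = 0.3667
Terminal stock prices: S_uu = 247.5, S_ud = 148.5, S_dd = 89.1
Terminal payoffs (K − S): max(-157.5, 0) = 0, max(-58.5, 0) = 0, max(0.9, 0) = 0.9
Node u (S = 165): V_u = 1/1.12·[0.3667·0.0000 + 0.6333·0.0000] = 0.0000
Node d (S = 99): V_d = 1/1.12·[0.3667·0.0000 + 0.6333·0.9000] = 0.5089
Node 0 (S = 110): V_0 = 1/1.12·[0.3667·0.0000 + 0.6333·0.5089] = 0.2878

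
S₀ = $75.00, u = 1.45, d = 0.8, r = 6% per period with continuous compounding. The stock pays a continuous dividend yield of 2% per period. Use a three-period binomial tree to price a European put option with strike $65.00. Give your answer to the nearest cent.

$5.54

Per-period risk-free factor R = e^0.06 = 1.0618; dividend-adjusted growth = e^(0.06−0.02) = 1.0408.
Risk-neutral probability p = (1.0408 − 0.8)/(1.45 − 0.8) = 0.2408/0.6500 = 0.3705
Terminal stock prices: S_uuu = 228.6, S_uud = 126.2, S_udd = 69.6, S_ddd = 38.4
Terminal payoffs (K − S): max(-163.6, 0) = 0, max(-61.15, 0) = 0, max(-4.6, 0) = 0, max(26.6, 0) = 26.6
Node uu (S = 157.7): V_uu = e^(−0.06)·[0.3705·0.0000 + 0.6295·0.0000] = 0.0000
Node ud (S = 87): V_ud = e^(−0.06)·[0.3705·0.0000 + 0.6295·0.0000] = 0.0000
Node dd (S = 48): V_dd = e^(−0.06)·[0.3705·0.0000 + 0.6295·26.6000] = 15.7701
Node u (S = 108.8): V_u = e^(−0.06)·[0.3705·0.0000 + 0.6295·0.0000] = 0.0000
Node d (S = 60): V_d = e^(−0.06)·[0.3705·0.0000 + 0.6295·15.7701] = 9.3495
Node 0 (S = 75): V_0 = e^(−0.06)·[0.3705·0.0000 + 0.6295·9.3495] = 5.5430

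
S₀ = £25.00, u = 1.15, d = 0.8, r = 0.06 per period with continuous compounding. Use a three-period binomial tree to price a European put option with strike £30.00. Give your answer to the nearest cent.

Risk-neutral probability p = (e^0.06 − 0.8)/(1.15 − 0.8) = 0.2618/0.3500 = 0.7481
Terminal stock prices: S_uuu = 38.02, S_uud = 26.45, S_udd = 18.4, S_ddd = 12.8
Terminal payoffs (K − S): max(-8.022, 0) = 0, max(3.55, 0) = 3.55, max(11.6, 0) = 11.6, max(17.2, 0) = 17.2
Node uu (S = 33.06): V_uu = e^(−0.06)·[0.7481·0.0000 + 0.2519·3.5500] = 0.8422
Node ud (S = 23): V_ud = e^(−0.06)·[0.7481·3.5500 + 0.2519·11.6000] = 5.2529
Node dd (S = 16): V_dd = e^(−0.06)·[0.7481·11.6000 + 0.2519·17.2000] = 12.2529
Node u (S = 28.75): V_u = e^(−0.06)·[0.7481·0.8422 + 0.2519·5.2529] = 1.8395
Node d (S = 20): V_d = e^(−0.06)·[0.7481·5.2529 + 0.2519·12.2529] = 6.6076
Node 0 (S = 25): V_0 = e^(−0.06)·[0.7481·1.8395 + 0.2519·6.6076] = 2.8635

£2.86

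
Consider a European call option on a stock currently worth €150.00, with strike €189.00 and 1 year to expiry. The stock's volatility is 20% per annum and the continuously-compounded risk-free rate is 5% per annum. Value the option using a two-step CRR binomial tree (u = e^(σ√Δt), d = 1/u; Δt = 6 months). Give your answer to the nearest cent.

CRR parameters: u = e^(σ√Δt) = e^(0.2·√0.5) = 1.1519, d = 1/u = 0.8681
Per-period rate: rΔt = 0.05·0.5 = 0.025, so R = e^0.025 = 1.0253
Risk-neutral probability p = (e^0.025 − 0.8681)/(1.1519 − 0.8681) = 0.1572/0.2838 = 0.5539
Terminal stock prices: S_uu = 199, S_ud = 150, S_dd = 113
Terminal payoffs (S − K): max(10.03, 0) = 10.03, max(-39, 0) = 0, max(-75.95, 0) = 0
Node u (S = 172.8): V_u = e^(−0.025)·[0.5539·10.0345 + 0.4461·0.0000] = 5.4209
Node d (S = 130.2): V_d = e^(−0.025)·[0.5539·0.0000 + 0.4461·0.0000] = 0.0000
Node 0 (S = 150): V_0 = e^(−0.025)·[0.5539·5.4209 + 0.4461·0.0000] = 2.9286

€2.93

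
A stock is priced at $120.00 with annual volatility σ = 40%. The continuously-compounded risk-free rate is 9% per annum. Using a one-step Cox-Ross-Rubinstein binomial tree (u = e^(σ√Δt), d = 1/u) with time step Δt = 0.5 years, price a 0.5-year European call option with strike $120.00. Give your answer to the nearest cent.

$19.13

CRR parameters: u = e^(σ√Δt) = e^(0.4·√0.5) = 1.3269, d = 1/u = 0.7536
Per-period rate: rΔt = 0.09·0.5 = 0.045, so R = e^0.045 = 1.0460
Risk-neutral probability p = (e^0.045 − 0.7536)/(1.3269 − 0.7536) = 0.2924/0.5733 = 0.5100
Terminal stock prices: S_u = 159.2, S_d = 90.44
Terminal payoffs (S − K): max(39.23, 0) = 39.23, max(-29.56, 0) = 0
Node 0 (S = 120): V_0 = e^(−0.045)·[0.5100·39.2276 + 0.4900·0.0000] = 19.1276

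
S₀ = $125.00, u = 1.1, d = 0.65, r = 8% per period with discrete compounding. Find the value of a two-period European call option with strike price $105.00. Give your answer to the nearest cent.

$36.21

Risk-neutral probability p = (1 + 0.08 − 0.65)/(1.1 − 0.65) = 0.4300/0.4500 = 0.9556
Terminal stock prices: S_uu = 151.3, S_ud = 89.38, S_dd = 52.81
Terminal payoffs (S − K): max(46.25, 0) = 46.25, max(-15.62, 0) = 0, max(-52.19, 0) = 0
Node u (S = 137.5): V_u = 1/1.08·[0.9556·46.2500 + 0.0444·0.0000] = 40.9208
Node d (S = 81.25): V_d = 1/1.08·[0.9556·0.0000 + 0.0444·0.0000] = 0.0000
Node 0 (S = 125): V_0 = 1/1.08·[0.9556·40.9208 + 0.0444·0.0000] = 36.2056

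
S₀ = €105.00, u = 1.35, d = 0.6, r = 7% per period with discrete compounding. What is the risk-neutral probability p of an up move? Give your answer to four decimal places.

Risk-neutral probability p = (1 + 0.07 − 0.6)/(1.35 − 0.6) = 0.4700/0.7500 = 0.6267

p = 0.6267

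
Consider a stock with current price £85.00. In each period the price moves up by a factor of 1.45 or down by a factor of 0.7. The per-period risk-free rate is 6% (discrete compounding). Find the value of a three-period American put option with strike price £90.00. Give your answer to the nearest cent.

Risk-neutral probability p = (1 + 0.06 − 0.7)/(1.45 − 0.7) = 0.3600/0.7500 = 0.4800
Terminal stock prices: S_uuu = 259.1, S_uud = 125.1, S_udd = 60.39, S_ddd = 29.15
Terminal payoffs (K − S): max(-169.1, 0) = 0, max(-35.1, 0) = 0, max(29.61, 0) = 29.61, max(60.85, 0) = 60.85
Node uu (S = 178.7): continuation = 1/1.06·[0.4800·0.0000 + 0.5200·0.0000] = 0.0000; exercise value = 0.0000 ≤ continuation, so V_uu = 0.0000
Node ud (S = 86.27): continuation = 1/1.06·[0.4800·0.0000 + 0.5200·29.6075] = 14.5244; exercise value = 3.7250 ≤ continuation, so V_ud = 14.5244
Node dd (S = 41.65): continuation = 1/1.06·[0.4800·29.6075 + 0.5200·60.8450] = 43.2557; exercise value = 48.3500 > continuation, so V_dd = 48.3500 (exercise)
Node u (S = 123.2): continuation = 1/1.06·[0.4800·0.0000 + 0.5200·14.5244] = 7.1252; exercise value = 0.0000 ≤ continuation, so V_u = 7.1252
Node d (S = 59.5): continuation = 1/1.06·[0.4800·14.5244 + 0.5200·48.3500] = 30.2960; exercise value = 30.5000 > continuation, so V_d = 30.5000 (exercise)
Node 0 (S = 85): continuation = 1/1.06·[0.4800·7.1252 + 0.5200·30.5000] = 18.1888; exercise value = 5.0000 ≤ continuation, so V_0 = 18.1888

£18.19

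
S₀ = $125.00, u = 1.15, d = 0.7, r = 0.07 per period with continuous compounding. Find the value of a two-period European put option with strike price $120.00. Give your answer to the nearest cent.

$6.32

Risk-neutral probability p = (e^0.07 − 0.7)/(1.15 − 0.7) = 0.3725/0.4500 = 0.8278
Terminal stock prices: S_uu = 165.3, S_ud = 100.6, S_dd = 61.25
Terminal payoffs (K − S): max(-45.31, 0) = 0, max(19.38, 0) = 19.38, max(58.75, 0) = 58.75
Node u (S = 143.8): V_u = e^(−0.07)·[0.8278·0.0000 + 0.1722·19.3750] = 3.1109
Node d (S = 87.5): V_d = e^(−0.07)·[0.8278·19.3750 + 0.1722·58.7500] = 24.3873
Node 0 (S = 125): V_0 = e^(−0.07)·[0.8278·3.1109 + 0.1722·24.3873] = 6.3167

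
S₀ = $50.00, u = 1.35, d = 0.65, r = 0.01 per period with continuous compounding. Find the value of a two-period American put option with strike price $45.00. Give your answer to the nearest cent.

Risk-neutral probability p = (e^0.01 − 0.65)/(1.35 − 0.65) = 0.3601/0.7000 = 0.5144
Terminal stock prices: S_uu = 91.13, S_ud = 43.88, S_dd = 21.13
Terminal payoffs (K − S): max(-46.13, 0) = 0, max(1.125, 0) = 1.125, max(23.87, 0) = 23.87
Node u (S = 67.5): continuation = e^(−0.01)·[0.5144·0.0000 + 0.4856·1.1250] = 0.5409; exercise value = 0.0000 ≤ continuation, so V_u = 0.5409
Node d (S = 32.5): continuation = e^(−0.01)·[0.5144·1.1250 + 0.4856·23.8750] = 12.0522; exercise value = 12.5000 > continuation, so V_d = 12.5000 (exercise)
Node 0 (S = 50): continuation = e^(−0.01)·[0.5144·0.5409 + 0.4856·12.5000] = 6.2856; exercise value = 0.0000 ≤ continuation, so V_0 = 6.2856

$6.29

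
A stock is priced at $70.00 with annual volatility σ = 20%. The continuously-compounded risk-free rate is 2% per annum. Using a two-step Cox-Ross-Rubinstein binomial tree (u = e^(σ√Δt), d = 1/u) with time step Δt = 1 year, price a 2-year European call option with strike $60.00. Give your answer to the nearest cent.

CRR parameters: u = e^(σ√Δt) = e^(0.2·√1) = 1.2214, d = 1/u = 0.8187
Per-period rate: rΔt = 0.02·1 = 0.02, so R = e^0.02 = 1.0202
Risk-neutral probability p = (e^0.02 − 0.8187)/(1.2214 − 0.8187) = 0.2015/0.4027 = 0.5003
Terminal stock prices: S_uu = 104.4, S_ud = 70, S_dd = 46.92
Terminal payoffs (S − K): max(44.43, 0) = 44.43, max(10, 0) = 10, max(-13.08, 0) = 0
Node u (S = 85.5): V_u = e^(−0.02)·[0.5003·44.4277 + 0.4997·10.0000] = 26.6863
Node d (S = 57.31): V_d = e^(−0.02)·[0.5003·10.0000 + 0.4997·0.0000] = 4.9043
Node 0 (S = 70): V_0 = e^(−0.02)·[0.5003·26.6863 + 0.4997·4.9043] = 15.4896

$15.49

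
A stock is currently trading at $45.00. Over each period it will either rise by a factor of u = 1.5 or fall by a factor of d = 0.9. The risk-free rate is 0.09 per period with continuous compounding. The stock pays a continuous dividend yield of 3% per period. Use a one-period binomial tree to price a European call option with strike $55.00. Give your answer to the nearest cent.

$3.08

Per-period risk-free factor R = e^0.09 = 1.0942; dividend-adjusted growth = e^(0.09−0.03) = 1.0618.
Risk-neutral probability p = (1.0618 − 0.9)/(1.5 − 0.9) = 0.1618/0.6000 = 0.2697
Terminal stock prices: S_u = 67.5, S_d = 40.5
Terminal payoffs (S − K): max(12.5, 0) = 12.5, max(-14.5, 0) = 0
Node 0 (S = 45): V_0 = e^(−0.09)·[0.2697·12.5000 + 0.7303·0.0000] = 3.0814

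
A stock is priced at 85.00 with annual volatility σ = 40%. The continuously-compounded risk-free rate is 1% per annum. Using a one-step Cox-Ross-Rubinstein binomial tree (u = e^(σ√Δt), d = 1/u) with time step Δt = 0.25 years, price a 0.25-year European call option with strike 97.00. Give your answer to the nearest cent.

CRR parameters: u = e^(σ√Δt) = e^(0.4·√0.25) = 1.2214, d = 1/u = 0.8187
Per-period rate: rΔt = 0.01·0.25 = 0.0025, so R = e^0.0025 = 1.0025
Risk-neutral probability p = (e^0.0025 − 0.8187)/(1.2214 − 0.8187) = 0.1838/0.4027 = 0.4564
Terminal stock prices: S_u = 103.8, S_d = 69.59
Terminal payoffs (S − K): max(6.819, 0) = 6.819, max(-27.41, 0) = 0
Node 0 (S = 85): V_0 = e^(−0.0025)·[0.4564·6.8192 + 0.5436·0.0000] = 3.1044

3.10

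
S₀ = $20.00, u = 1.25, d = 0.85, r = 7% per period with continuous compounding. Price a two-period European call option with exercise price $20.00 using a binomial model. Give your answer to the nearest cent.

Risk-neutral probability p = (e^0.07 − 0.85)/(1.25 − 0.85) = 0.2225/0.4000 = 0.5563
Terminal stock prices: S_uu = 31.25, S_ud = 21.25, S_dd = 14.45
Terminal payoffs (S − K): max(11.25, 0) = 11.25, max(1.25, 0) = 1.25, max(-5.55, 0) = 0
Node u (S = 25): V_u = e^(−0.07)·[0.5563·11.2500 + 0.4437·1.2500] = 6.3521
Node d (S = 17): V_d = e^(−0.07)·[0.5563·1.2500 + 0.4437·0.0000] = 0.6483
Node 0 (S = 20): V_0 = e^(−0.07)·[0.5563·6.3521 + 0.4437·0.6483] = 3.5628

$3.56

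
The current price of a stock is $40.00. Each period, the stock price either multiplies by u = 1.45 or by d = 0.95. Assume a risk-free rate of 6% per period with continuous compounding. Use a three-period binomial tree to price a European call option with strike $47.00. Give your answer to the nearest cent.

$5.71

Risk-neutral probability p = (e^0.06 − 0.95)/(1.45 − 0.95) = 0.1118/0.5000 = 0.2237
Terminal stock prices: S_uuu = 121.9, S_uud = 79.89, S_udd = 52.34, S_ddd = 34.29
Terminal payoffs (S − K): max(74.94, 0) = 74.94, max(32.89, 0) = 32.89, max(5.345, 0) = 5.345, max(-12.71, 0) = 0
Node uu (S = 84.1): V_uu = e^(−0.06)·[0.2237·74.9450 + 0.7763·32.8950] = 39.8371
Node ud (S = 55.1): V_ud = e^(−0.06)·[0.2237·32.8950 + 0.7763·5.3450] = 10.8371
Node dd (S = 36.1): V_dd = e^(−0.06)·[0.2237·5.3450 + 0.7763·0.0000] = 1.1259
Node u (S = 58): V_u = e^(−0.06)·[0.2237·39.8371 + 0.7763·10.8371] = 16.3147
Node d (S = 38): V_d = e^(−0.06)·[0.2237·10.8371 + 0.7763·1.1259] = 3.1060
Node 0 (S = 40): V_0 = e^(−0.06)·[0.2237·16.3147 + 0.7763·3.1060] = 5.7075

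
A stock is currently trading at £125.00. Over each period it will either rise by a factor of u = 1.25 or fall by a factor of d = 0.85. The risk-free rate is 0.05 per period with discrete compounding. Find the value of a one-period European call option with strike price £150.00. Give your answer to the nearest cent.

Risk-neutral probability p = (1 + 0.05 − 0.85)/(1.25 − 0.85) = 0.2000/0.4000 = 0.5000
Terminal stock prices: S_u = 156.2, S_d = 106.2
Terminal payoffs (S − K): max(6.25, 0) = 6.25, max(-43.75, 0) = 0
Node 0 (S = 125): V_0 = 1/1.05·[0.5000·6.2500 + 0.5000·0.0000] = 2.9762

£2.98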